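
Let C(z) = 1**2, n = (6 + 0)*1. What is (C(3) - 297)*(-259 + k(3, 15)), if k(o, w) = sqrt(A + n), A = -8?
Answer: 76664 - 296*I*sqrt(2) ≈ 76664.0 - 418.61*I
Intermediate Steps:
n = 6 (n = 6*1 = 6)
C(z) = 1
k(o, w) = I*sqrt(2) (k(o, w) = sqrt(-8 + 6) = sqrt(-2) = I*sqrt(2))
(C(3) - 297)*(-259 + k(3, 15)) = (1 - 297)*(-259 + I*sqrt(2)) = -296*(-259 + I*sqrt(2)) = 76664 - 296*I*sqrt(2)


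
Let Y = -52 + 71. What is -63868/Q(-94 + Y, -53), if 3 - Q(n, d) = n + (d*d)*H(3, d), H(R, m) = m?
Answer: -63868/148955 ≈ -0.42877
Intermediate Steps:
Y = 19
Q(n, d) = 3 - n - d**3 (Q(n, d) = 3 - (n + (d*d)*d) = 3 - (n + d**2*d) = 3 - (n + d**3) = 3 + (-n - d**3) = 3 - n - d**3)
-63868/Q(-94 + Y, -53) = -63868/(3 - (-94 + 19) - 1*(-53)**3) = -63868/(3 - 1*(-75) - 1*(-148877)) = -63868/(3 + 75 + 148877) = -63868/148955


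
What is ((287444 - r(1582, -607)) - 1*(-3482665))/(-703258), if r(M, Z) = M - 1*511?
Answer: -1884519/351629 ≈ -5.3594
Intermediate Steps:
r(M, Z) = -511 + M (r(M, Z) = M - 511 = -511 + M)
((287444 - r(1582, -607)) - 1*(-3482665))/(-703258) = ((287444 - (-511 + 1582)) - 1*(-3482665))/(-703258) = ((287444 - 1*1071) + 3482665)*(-1/703258) = ((287444 - 1071) + 3482665)*(-1/703258) = (286373 + 3482665)*(-1/703258) = 3769038*(-1/703258) = -1884519/351629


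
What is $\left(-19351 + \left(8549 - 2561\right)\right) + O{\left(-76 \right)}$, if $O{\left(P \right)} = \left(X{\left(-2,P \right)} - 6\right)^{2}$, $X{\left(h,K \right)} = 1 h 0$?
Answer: $-13327$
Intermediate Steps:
$X{\left(h,K \right)} = 0$ ($X{\left(h,K \right)} = h 0 = 0$)
$O{\left(P \right)} = 36$ ($O{\left(P \right)} = \left(0 - 6\right)^{2} = \left(-6\right)^{2} = 36$)
$\left(-19351 + \left(8549 - 2561\right)\right) + O{\left(-76 \right)} = \left(-19351 + \left(8549 - 2561\right)\right) + 36 = \left(-19351 + 5988\right) + 36 = -13363 + 36 = -13327$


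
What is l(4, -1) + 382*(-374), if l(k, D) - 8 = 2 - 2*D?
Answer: -142856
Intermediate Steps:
l(k, D) = 10 - 2*D (l(k, D) = 8 + (2 - 2*D) = 10 - 2*D)
l(4, -1) + 382*(-374) = (10 - 2*(-1)) + 382*(-374) = (10 + 2) - 142868 = 12 - 142868 = -142856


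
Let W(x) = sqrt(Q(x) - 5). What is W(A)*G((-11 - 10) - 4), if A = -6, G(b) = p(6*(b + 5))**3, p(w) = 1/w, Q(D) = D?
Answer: -I*sqrt(11)/1728000 ≈ -1.9193e-6*I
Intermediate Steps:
G(b) = (30 + 6*b)**(-3) (G(b) = (1/(6*(b + 5)))**3 = (1/(6*(5 + b)))**3 = (1/(30 + 6*b))**3 = (30 + 6*b)**(-3))
W(x) = sqrt(-5 + x) (W(x) = sqrt(x - 5) = sqrt(-5 + x))
W(A)*G((-11 - 10) - 4) = sqrt(-5 - 6)*(1/(216*(5 + ((-11 - 10) - 4))**3)) = sqrt(-11)*(1/(216*(5 + (-21 - 4))**3)) = (I*sqrt(11))*(1/(216*(5 - 25)**3)) = (I*sqrt(11))*((1/216)/(-20)**3) = (I*sqrt(11))*((1/216)*(-1/8000)) = (I*sqrt(11))*(-1/1728000) = -I*sqrt(11)/1728000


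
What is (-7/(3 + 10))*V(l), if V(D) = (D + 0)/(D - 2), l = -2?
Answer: -7/26 ≈ -0.26923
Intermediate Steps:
V(D) = D/(-2 + D)
(-7/(3 + 10))*V(l) = (-7/(3 + 10))*(-2/(-2 - 2)) = (-7/13)*(-2/(-4)) = (-7*1/13)*(-2*(-¼)) = -7/13*½ = -7/26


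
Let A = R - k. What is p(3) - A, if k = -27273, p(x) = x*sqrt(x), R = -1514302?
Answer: 1487029 + 3*sqrt(3) ≈ 1.4870e+6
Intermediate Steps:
p(x) = x**(3/2)
A = -1487029 (A = -1514302 - 1*(-27273) = -1514302 + 27273 = -1487029)
p(3) - A = 3**(3/2) - 1*(-1487029) = 3*sqrt(3) + 1487029 = 1487029 + 3*sqrt(3)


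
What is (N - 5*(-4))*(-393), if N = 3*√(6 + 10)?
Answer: -12576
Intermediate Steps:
N = 12 (N = 3*√16 = 3*4 = 12)
(N - 5*(-4))*(-393) = (12 - 5*(-4))*(-393) = (12 + 20)*(-393) = 32*(-393) = -12576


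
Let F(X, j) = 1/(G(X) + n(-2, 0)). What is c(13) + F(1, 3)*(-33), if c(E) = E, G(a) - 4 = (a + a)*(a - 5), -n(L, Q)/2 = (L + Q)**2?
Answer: 63/4 ≈ 15.750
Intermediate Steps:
n(L, Q) = -2*(L + Q)**2
G(a) = 4 + 2*a*(-5 + a) (G(a) = 4 + (a + a)*(a - 5) = 4 + (2*a)*(-5 + a) = 4 + 2*a*(-5 + a))
F(X, j) = 1/(-4 - 10*X + 2*X**2) (F(X, j) = 1/((4 - 10*X + 2*X**2) - 2*(-2 + 0)**2) = 1/((4 - 10*X + 2*X**2) - 2*(-2)**2) = 1/((4 - 10*X + 2*X**2) - 2*4) = 1/((4 - 10*X + 2*X**2) - 8) = 1/(-4 - 10*X + 2*X**2))
c(13) + F(1, 3)*(-33) = 13 + (1/(2*(-2 + 1**2 - 5*1)))*(-33) = 13 + (1/(2*(-2 + 1 - 5)))*(-33) = 13 + ((1/2)/(-6))*(-33) = 13 + ((1/2)*(-1/6))*(-33) = 13 - 1/12*(-33) = 13 + 11/4 = 63/4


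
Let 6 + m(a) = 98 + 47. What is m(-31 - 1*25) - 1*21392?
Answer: -21253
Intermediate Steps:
m(a) = 139 (m(a) = -6 + (98 + 47) = -6 + 145 = 139)
m(-31 - 1*25) - 1*21392 = 139 - 1*21392 = 139 - 21392 = -21253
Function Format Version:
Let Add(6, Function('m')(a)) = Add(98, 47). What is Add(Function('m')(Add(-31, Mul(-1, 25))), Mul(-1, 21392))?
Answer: -21253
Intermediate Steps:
Function('m')(a) = 139 (Function('m')(a) = Add(-6, Add(98, 47)) = Add(-6, 145) = 139)
Add(Function('m')(Add(-31, Mul(-1, 25))), Mul(-1, 21392)) = Add(139, Mul(-1, 21392)) = Add(139, -21392) = -21253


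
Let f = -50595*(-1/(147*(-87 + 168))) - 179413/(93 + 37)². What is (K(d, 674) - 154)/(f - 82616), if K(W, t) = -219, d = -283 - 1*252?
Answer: 1924568100/426306626869 ≈ 0.0045145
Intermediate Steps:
f = -32851669/5159700 (f = -50595/((-147*81)) - 179413/(130²) = -50595/(-11907) - 179413/16900 = -50595*(-1/11907) - 179413*1/16900 = 16865/3969 - 13801/1300 = -32851669/5159700 ≈ -6.3670)
d = -535 (d = -283 - 252 = -535)
(K(d, 674) - 154)/(f - 82616) = (-219 - 154)/(-32851669/5159700 - 82616) = -373/(-426306626869/5159700) = -373*(-5159700/426306626869) = 1924568100/426306626869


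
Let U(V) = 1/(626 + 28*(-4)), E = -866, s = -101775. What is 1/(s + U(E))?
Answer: -514/52312349 ≈ -9.8256e-6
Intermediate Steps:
U(V) = 1/514 (U(V) = 1/(626 - 112) = 1/514)
1/(s + U(E)) = 1/(-101775 + 1/514) = 1/(-52312349/514) = -514/52312349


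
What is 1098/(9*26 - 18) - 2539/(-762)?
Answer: 4275/508 ≈ 8.4154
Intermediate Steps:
1098/(9*26 - 18) - 2539/(-762) = 1098/(234 - 18) - 2539*(-1/762) = 1098/216 + 2539/762 = 1098*(1/216) + 2539/762 = 61/12 + 2539/762 = 4275/508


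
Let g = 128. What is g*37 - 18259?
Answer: -13523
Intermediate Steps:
g*37 - 18259 = 128*37 - 18259 = 4736 - 18259 = -13523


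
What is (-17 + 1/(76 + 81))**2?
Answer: 7118224/24649 ≈ 288.78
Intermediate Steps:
(-17 + 1/(76 + 81))**2 = (-17 + 1/157)**2 = (-2668/157)**2 = 7118224/24649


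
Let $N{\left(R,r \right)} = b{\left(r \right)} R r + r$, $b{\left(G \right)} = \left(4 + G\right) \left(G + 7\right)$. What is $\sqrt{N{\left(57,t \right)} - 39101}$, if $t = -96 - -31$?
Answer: $8 i \sqrt{205429} \approx 3625.9 i$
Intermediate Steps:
$b{\left(G \right)} = \left(4 + G\right) \left(7 + G\right)$
$t = -65$ ($t = -96 + 31 = -65$)
$N{\left(R,r \right)} = r + R r \left(28 + r^{2} + 11 r\right)$ ($N{\left(R,r \right)} = \left(28 + r^{2} + 11 r\right) R r + r = R \left(28 + r^{2} + 11 r\right) r + r = R r \left(28 + r^{2} + 11 r\right) + r = r + R r \left(28 + r^{2} + 11 r\right)$)
$\sqrt{N{\left(57,t \right)} - 39101} = \sqrt{- 65 \left(1 + 57 \left(28 + \left(-65\right)^{2} + 11 \left(-65\right)\right)\right) - 39101} = \sqrt{- 65 \left(1 + 57 \left(28 + 4225 - 715\right)\right) - 39101} = \sqrt{- 65 \left(1 + 57 \cdot 3538\right) - 39101} = \sqrt{- 65 \left(1 + 201666\right) - 39101} = \sqrt{\left(-65\right) 201667 - 39101} = \sqrt{-13108355 - 39101} = \sqrt{-13147456} = 8 i \sqrt{205429}$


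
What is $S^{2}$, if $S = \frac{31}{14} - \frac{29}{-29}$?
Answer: $\frac{2025}{196} \approx 10.332$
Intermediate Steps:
$S = \frac{45}{14}$ ($S = 31 \cdot \frac{1}{14} - -1 = \frac{31}{14} + 1 = \frac{45}{14} \approx 3.2143$)
$S^{2} = \left(\frac{45}{14}\right)^{2} = \frac{2025}{196}$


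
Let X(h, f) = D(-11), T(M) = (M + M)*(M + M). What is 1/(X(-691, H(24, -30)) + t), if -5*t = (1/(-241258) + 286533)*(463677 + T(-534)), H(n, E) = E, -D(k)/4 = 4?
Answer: -1206290/110902726796085053 ≈ -1.0877e-11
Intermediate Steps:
D(k) = -16 (D(k) = -4*4 = -16)
T(M) = 4*M**2 (T(M) = (2*M)*(2*M) = 4*M**2)
X(h, f) = -16
t = -110902726776784413/1206290 (t = -(1/(-241258) + 286533)*(463677 + 4*(-534)**2)/5 = -(-1/241258 + 286533)*(463677 + 4*285156)/5 = -69128378513*(463677 + 1140624)/1206290 = -69128378513*1604301/1206290 = -1/5*110902726776784413/241258 = -110902726776784413/1206290 ≈ -9.1937e+10)
1/(X(-691, H(24, -30)) + t) = 1/(-16 - 110902726776784413/1206290) = 1/(-110902726796085053/1206290) = -1206290/110902726796085053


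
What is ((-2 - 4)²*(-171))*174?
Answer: -1071144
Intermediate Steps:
((-2 - 4)²*(-171))*174 = ((-6)²*(-171))*174 = (36*(-171))*174 = -6156*174 = -1071144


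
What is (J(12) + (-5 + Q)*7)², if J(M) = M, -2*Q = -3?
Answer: 625/4 ≈ 156.25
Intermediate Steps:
Q = 3/2 (Q = -½*(-3) = 3/2 ≈ 1.5000)
(J(12) + (-5 + Q)*7)² = (12 + (-5 + 3/2)*7)² = (12 - 7/2*7)² = (12 - 49/2)² = (-25/2)² = 625/4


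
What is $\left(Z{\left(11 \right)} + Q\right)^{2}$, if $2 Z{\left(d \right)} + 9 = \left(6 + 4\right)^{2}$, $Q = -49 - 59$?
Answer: $\frac{15625}{4} \approx 3906.3$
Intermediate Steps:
$Q = -108$ ($Q = -49 - 59 = -108$)
$Z{\left(d \right)} = \frac{91}{2}$ ($Z{\left(d \right)} = - \frac{9}{2} + \frac{\left(6 + 4\right)^{2}}{2} = - \frac{9}{2} + \frac{10^{2}}{2} = - \frac{9}{2} + \frac{1}{2} \cdot 100 = - \frac{9}{2} + 50 = \frac{91}{2}$)
$\left(Z{\left(11 \right)} + Q\right)^{2} = \left(\frac{91}{2} - 108\right)^{2} = \left(- \frac{125}{2}\right)^{2} = \frac{15625}{4}$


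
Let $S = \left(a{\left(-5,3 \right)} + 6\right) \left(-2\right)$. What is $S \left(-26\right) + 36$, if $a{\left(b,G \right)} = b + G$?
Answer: $244$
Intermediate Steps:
$a{\left(b,G \right)} = G + b$
$S = -8$ ($S = \left(\left(3 - 5\right) + 6\right) \left(-2\right) = \left(-2 + 6\right) \left(-2\right) = 4 \left(-2\right) = -8$)
$S \left(-26\right) + 36 = \left(-8\right) \left(-26\right) + 36 = 208 + 36 = 244$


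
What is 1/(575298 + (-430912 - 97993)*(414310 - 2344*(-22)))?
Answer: -1/246404628292 ≈ -4.0584e-12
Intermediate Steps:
1/(575298 + (-430912 - 97993)*(414310 - 2344*(-22))) = 1/(575298 - 528905*(414310 + 51568)) = 1/(575298 - 528905*465878) = 1/(575298 - 246405203590) = 1/(-246404628292) = -1/246404628292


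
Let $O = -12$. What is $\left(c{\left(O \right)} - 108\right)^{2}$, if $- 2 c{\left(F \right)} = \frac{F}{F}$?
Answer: $\frac{47089}{4} \approx 11772.0$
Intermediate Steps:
$c{\left(F \right)} = - \frac{1}{2}$ ($c{\left(F \right)} = - \frac{F \frac{1}{F}}{2} = \left(- \frac{1}{2}\right) 1 = - \frac{1}{2}$)
$\left(c{\left(O \right)} - 108\right)^{2} = \left(- \frac{1}{2} - 108\right)^{2} = \left(- \frac{217}{2}\right)^{2} = \frac{47089}{4}$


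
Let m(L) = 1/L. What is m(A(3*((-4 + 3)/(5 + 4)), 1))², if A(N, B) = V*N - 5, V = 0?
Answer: 1/25 ≈ 0.040000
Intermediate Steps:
A(N, B) = -5 (A(N, B) = 0*N - 5 = 0 - 5 = -5)
m(A(3*((-4 + 3)/(5 + 4)), 1))² = (1/(-5))² = (-⅕)² = 1/25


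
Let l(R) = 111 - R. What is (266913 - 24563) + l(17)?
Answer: 242444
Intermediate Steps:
(266913 - 24563) + l(17) = (266913 - 24563) + (111 - 1*17) = 242350 + (111 - 17) = 242350 + 94 = 242444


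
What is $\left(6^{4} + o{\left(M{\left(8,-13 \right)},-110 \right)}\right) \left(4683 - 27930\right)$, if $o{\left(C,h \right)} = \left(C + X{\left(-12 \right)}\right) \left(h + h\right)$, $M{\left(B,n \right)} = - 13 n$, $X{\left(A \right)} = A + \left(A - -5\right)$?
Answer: $737022888$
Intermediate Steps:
$X{\left(A \right)} = 5 + 2 A$ ($X{\left(A \right)} = A + \left(A + 5\right) = A + \left(5 + A\right) = 5 + 2 A$)
$o{\left(C,h \right)} = 2 h \left(-19 + C\right)$ ($o{\left(C,h \right)} = \left(C + \left(5 + 2 \left(-12\right)\right)\right) \left(h + h\right) = \left(C + \left(5 - 24\right)\right) 2 h = \left(C - 19\right) 2 h = \left(-19 + C\right) 2 h = 2 h \left(-19 + C\right)$)
$\left(6^{4} + o{\left(M{\left(8,-13 \right)},-110 \right)}\right) \left(4683 - 27930\right) = \left(6^{4} + 2 \left(-110\right) \left(-19 - -169\right)\right) \left(4683 - 27930\right) = \left(1296 + 2 \left(-110\right) \left(-19 + 169\right)\right) \left(-23247\right) = \left(1296 + 2 \left(-110\right) 150\right) \left(-23247\right) = \left(1296 - 33000\right) \left(-23247\right) = \left(-31704\right) \left(-23247\right) = 737022888$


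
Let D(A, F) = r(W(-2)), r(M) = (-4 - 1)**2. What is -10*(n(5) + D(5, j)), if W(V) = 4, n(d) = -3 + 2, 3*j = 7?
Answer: -240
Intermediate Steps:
j = 7/3 (j = (1/3)*7 = 7/3 ≈ 2.3333)
n(d) = -1
r(M) = 25 (r(M) = (-5)**2 = 25)
D(A, F) = 25
-10*(n(5) + D(5, j)) = -10*(-1 + 25) = -10*24 = -240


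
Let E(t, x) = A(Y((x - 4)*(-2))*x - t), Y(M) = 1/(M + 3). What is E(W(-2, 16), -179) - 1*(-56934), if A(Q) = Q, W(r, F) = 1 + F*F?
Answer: 20913634/369 ≈ 56677.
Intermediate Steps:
W(r, F) = 1 + F²
Y(M) = 1/(3 + M)
E(t, x) = -t + x/(11 - 2*x) (E(t, x) = x/(3 + (x - 4)*(-2)) - t = x/(3 + (-4 + x)*(-2)) - t = x/(3 + (8 - 2*x)) - t = x/(11 - 2*x) - t = -t + x/(11 - 2*x))
E(W(-2, 16), -179) - 1*(-56934) = (-1*(-179) - (1 + 16²)*(-11 + 2*(-179)))/(-11 + 2*(-179)) - 1*(-56934) = (179 - (1 + 256)*(-11 - 358))/(-11 - 358) + 56934 = (179 - 1*257*(-369))/(-369) + 56934 = -(179 + 94833)/369 + 56934 = -1/369*95012 + 56934 = -95012/369 + 56934 = 20913634/369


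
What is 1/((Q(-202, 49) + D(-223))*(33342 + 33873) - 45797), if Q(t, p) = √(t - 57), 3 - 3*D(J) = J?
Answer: -I/(-5017733*I + 67215*√259) ≈ 1.9044e-7 - 4.1056e-8*I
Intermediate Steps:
D(J) = 1 - J/3
Q(t, p) = √(-57 + t)
1/((Q(-202, 49) + D(-223))*(33342 + 33873) - 45797) = 1/((√(-57 - 202) + (1 - ⅓*(-223)))*(33342 + 33873) - 45797) = 1/((√(-259) + (1 + 223/3))*67215 - 45797) = 1/((I*√259 + 226/3)*67215 - 45797) = 1/((226/3 + I*√259)*67215 - 45797) = 1/((5063530 + 67215*I*√259) - 45797) = 1/(5017733 + 67215*I*√259)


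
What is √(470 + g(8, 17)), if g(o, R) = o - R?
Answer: √461 ≈ 21.471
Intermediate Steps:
√(470 + g(8, 17)) = √(470 + (8 - 1*17)) = √(470 + (8 - 17)) = √(470 - 9) = √461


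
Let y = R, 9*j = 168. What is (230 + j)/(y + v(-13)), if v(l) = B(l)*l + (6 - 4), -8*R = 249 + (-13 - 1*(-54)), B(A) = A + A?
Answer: 2984/3645 ≈ 0.81866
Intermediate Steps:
B(A) = 2*A
j = 56/3 (j = (1/9)*168 = 56/3 ≈ 18.667)
R = -145/4 (R = -(249 + (-13 - 1*(-54)))/8 = -(249 + (-13 + 54))/8 = -(249 + 41)/8 = -1/8*290 = -145/4 ≈ -36.250)
y = -145/4 ≈ -36.250
v(l) = 2 + 2*l**2 (v(l) = (2*l)*l + (6 - 4) = 2*l**2 + 2 = 2 + 2*l**2)
(230 + j)/(y + v(-13)) = (230 + 56/3)/(-145/4 + (2 + 2*(-13)**2)) = 746/(3*(-145/4 + (2 + 2*169))) = 746/(3*(-145/4 + (2 + 338))) = 746/(3*(-145/4 + 340)) = 746/(3*(1215/4)) = (746/3)*(4/1215) = 2984/3645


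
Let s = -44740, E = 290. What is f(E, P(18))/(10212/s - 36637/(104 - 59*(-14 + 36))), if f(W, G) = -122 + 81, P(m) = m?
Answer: -547550490/406736563 ≈ -1.3462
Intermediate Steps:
f(W, G) = -41
f(E, P(18))/(10212/s - 36637/(104 - 59*(-14 + 36))) = -41/(10212/(-44740) - 36637/(104 - 59*(-14 + 36))) = -41/(10212*(-1/44740) - 36637/(104 - 59*22)) = -41/(-2553/11185 - 36637/(104 - 1298)) = -41/(-2553/11185 - 36637/(-1194)) = -41/(-2553/11185 - 36637*(-1/1194)) = -41/(-2553/11185 + 36637/1194) = -41/406736563/13354890 = -41*13354890/406736563 = -547550490/406736563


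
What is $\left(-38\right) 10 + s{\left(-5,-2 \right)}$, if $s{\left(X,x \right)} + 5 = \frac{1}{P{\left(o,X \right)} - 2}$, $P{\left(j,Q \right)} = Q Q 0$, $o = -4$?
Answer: $- \frac{771}{2} \approx -385.5$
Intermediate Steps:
$P{\left(j,Q \right)} = 0$ ($P{\left(j,Q \right)} = Q^{2} \cdot 0 = 0$)
$s{\left(X,x \right)} = - \frac{11}{2}$ ($s{\left(X,x \right)} = -5 + \frac{1}{0 - 2} = -5 + \frac{1}{-2} = -5 - \frac{1}{2} = - \frac{11}{2}$)
$\left(-38\right) 10 + s{\left(-5,-2 \right)} = \left(-38\right) 10 - \frac{11}{2} = -380 - \frac{11}{2} = - \frac{771}{2}$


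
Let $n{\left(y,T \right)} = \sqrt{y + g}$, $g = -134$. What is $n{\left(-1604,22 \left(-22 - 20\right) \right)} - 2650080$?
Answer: $-2650080 + i \sqrt{1738} \approx -2.6501 \cdot 10^{6} + 41.689 i$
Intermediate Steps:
$n{\left(y,T \right)} = \sqrt{-134 + y}$ ($n{\left(y,T \right)} = \sqrt{y - 134} = \sqrt{-134 + y}$)
$n{\left(-1604,22 \left(-22 - 20\right) \right)} - 2650080 = \sqrt{-134 - 1604} - 2650080 = \sqrt{-1738} - 2650080 = i \sqrt{1738} - 2650080 = -2650080 + i \sqrt{1738}$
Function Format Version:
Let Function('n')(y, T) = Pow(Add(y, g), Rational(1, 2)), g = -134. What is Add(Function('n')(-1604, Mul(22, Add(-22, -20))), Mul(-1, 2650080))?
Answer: Add(-2650080, Mul(I, Pow(1738, Rational(1, 2)))) ≈ Add(-2.6501e+6, Mul(41.689, I))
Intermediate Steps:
Function('n')(y, T) = Pow(Add(-134, y), Rational(1, 2)) (Function('n')(y, T) = Pow(Add(y, -134), Rational(1, 2)) = Pow(Add(-134, y), Rational(1, 2)))
Add(Function('n')(-1604, Mul(22, Add(-22, -20))), Mul(-1, 2650080)) = Add(Pow(Add(-134, -1604), Rational(1, 2)), Mul(-1, 2650080)) = Add(Pow(-1738, Rational(1, 2)), -2650080) = Add(Mul(I, Pow(1738, Rational(1, 2))), -2650080) = Add(-2650080, Mul(I, Pow(1738, Rational(1, 2))))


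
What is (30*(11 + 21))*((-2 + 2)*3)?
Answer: 0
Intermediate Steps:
(30*(11 + 21))*((-2 + 2)*3) = (30*32)*(0*3) = 960*0 = 0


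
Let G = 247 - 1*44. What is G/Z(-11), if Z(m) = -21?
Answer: -29/3 ≈ -9.6667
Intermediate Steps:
G = 203 (G = 247 - 44 = 203)
G/Z(-11) = 203/(-21) = 203*(-1/21) = -29/3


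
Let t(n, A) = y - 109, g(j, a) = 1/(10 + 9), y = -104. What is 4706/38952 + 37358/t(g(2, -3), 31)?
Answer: -242361073/1382796 ≈ -175.27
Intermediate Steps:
g(j, a) = 1/19
t(n, A) = -213 (t(n, A) = -104 - 109 = -213)
4706/38952 + 37358/t(g(2, -3), 31) = 4706/38952 + 37358/(-213) = 4706*(1/38952) + 37358*(-1/213) = 2353/19476 - 37358/213 = -242361073/1382796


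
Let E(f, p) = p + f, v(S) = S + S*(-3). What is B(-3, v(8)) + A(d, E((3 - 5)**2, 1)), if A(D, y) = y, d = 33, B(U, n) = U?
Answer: 2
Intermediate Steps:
v(S) = -2*S (v(S) = S - 3*S = -2*S)
E(f, p) = f + p
B(-3, v(8)) + A(d, E((3 - 5)**2, 1)) = -3 + ((3 - 5)**2 + 1) = -3 + ((-2)**2 + 1) = -3 + (4 + 1) = -3 + 5 = 2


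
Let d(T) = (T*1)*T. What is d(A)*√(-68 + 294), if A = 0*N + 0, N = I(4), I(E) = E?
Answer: 0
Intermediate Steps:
N = 4
A = 0 (A = 0*4 + 0 = 0 + 0 = 0)
d(T) = T² (d(T) = T*T = T²)
d(A)*√(-68 + 294) = 0²*√(-68 + 294) = 0*√226 = 0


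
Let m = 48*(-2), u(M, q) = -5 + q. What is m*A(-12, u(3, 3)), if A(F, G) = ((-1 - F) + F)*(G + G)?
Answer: -384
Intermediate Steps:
m = -96
A(F, G) = -2*G
m*A(-12, u(3, 3)) = -(-192)*(-5 + 3) = -(-192)*(-2) = -96*4 = -384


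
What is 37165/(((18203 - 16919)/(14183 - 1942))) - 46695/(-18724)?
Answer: 532393496515/1502601 ≈ 3.5431e+5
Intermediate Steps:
37165/(((18203 - 16919)/(14183 - 1942))) - 46695/(-18724) = 37165/((1284/12241)) - 46695*(-1/18724) = 37165/((1284*(1/12241))) + 46695/18724 = 37165/(1284/12241) + 46695/18724 = 37165*(12241/1284) + 46695/18724 = 454936765/1284 + 46695/18724 = 532393496515/1502601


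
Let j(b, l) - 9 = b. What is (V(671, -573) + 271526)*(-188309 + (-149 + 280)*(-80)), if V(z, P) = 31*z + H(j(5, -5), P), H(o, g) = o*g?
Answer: -56516706645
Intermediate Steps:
j(b, l) = 9 + b
H(o, g) = g*o
V(z, P) = 14*P + 31*z (V(z, P) = 31*z + P*(9 + 5) = 31*z + P*14 = 31*z + 14*P = 14*P + 31*z)
(V(671, -573) + 271526)*(-188309 + (-149 + 280)*(-80)) = ((14*(-573) + 31*671) + 271526)*(-188309 + (-149 + 280)*(-80)) = ((-8022 + 20801) + 271526)*(-188309 + 131*(-80)) = (12779 + 271526)*(-188309 - 10480) = 284305*(-198789) = -56516706645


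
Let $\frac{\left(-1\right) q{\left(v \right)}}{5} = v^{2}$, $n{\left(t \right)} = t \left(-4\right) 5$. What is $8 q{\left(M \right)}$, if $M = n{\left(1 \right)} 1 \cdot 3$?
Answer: $-144000$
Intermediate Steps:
$n{\left(t \right)} = - 20 t$ ($n{\left(t \right)} = - 4 t 5 = - 20 t$)
$M = -60$ ($M = \left(-20\right) 1 \cdot 1 \cdot 3 = \left(-20\right) 1 \cdot 3 = \left(-20\right) 3 = -60$)
$q{\left(v \right)} = - 5 v^{2}$
$8 q{\left(M \right)} = 8 \left(- 5 \left(-60\right)^{2}\right) = 8 \left(\left(-5\right) 3600\right) = 8 \left(-18000\right) = -144000$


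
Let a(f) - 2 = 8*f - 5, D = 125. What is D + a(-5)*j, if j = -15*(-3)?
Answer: -1810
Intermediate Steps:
j = 45
a(f) = -3 + 8*f (a(f) = 2 + (8*f - 5) = 2 + (-5 + 8*f) = -3 + 8*f)
D + a(-5)*j = 125 + (-3 + 8*(-5))*45 = 125 + (-3 - 40)*45 = 125 - 43*45 = 125 - 1935 = -1810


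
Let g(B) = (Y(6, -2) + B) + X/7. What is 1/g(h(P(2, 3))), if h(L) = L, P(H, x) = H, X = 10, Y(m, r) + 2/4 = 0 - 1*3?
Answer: -14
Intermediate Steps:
Y(m, r) = -7/2 (Y(m, r) = -½ + (0 - 1*3) = -½ + (0 - 3) = -½ - 3 = -7/2)
g(B) = -29/14 + B (g(B) = (-7/2 + B) + 10/7 = -29/14 + B)
1/g(h(P(2, 3))) = 1/(-29/14 + 2) = 1/(-1/14) = -14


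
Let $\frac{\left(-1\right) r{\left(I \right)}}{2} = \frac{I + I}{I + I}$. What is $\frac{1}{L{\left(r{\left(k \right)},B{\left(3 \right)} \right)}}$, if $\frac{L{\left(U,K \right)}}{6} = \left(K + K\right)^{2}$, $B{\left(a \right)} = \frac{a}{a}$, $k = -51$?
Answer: $\frac{1}{24} \approx 0.041667$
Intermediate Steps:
$B{\left(a \right)} = 1$
$r{\left(I \right)} = -2$ ($r{\left(I \right)} = - 2 \frac{I + I}{I + I} = - 2 \frac{2 I}{2 I} = - 2 \cdot 2 I \frac{1}{2 I} = \left(-2\right) 1 = -2$)
$L{\left(U,K \right)} = 24 K^{2}$ ($L{\left(U,K \right)} = 6 \left(K + K\right)^{2} = 6 \left(2 K\right)^{2} = 6 \cdot 4 K^{2} = 24 K^{2}$)
$\frac{1}{L{\left(r{\left(k \right)},B{\left(3 \right)} \right)}} = \frac{1}{24 \cdot 1^{2}} = \frac{1}{24 \cdot 1} = \frac{1}{24}$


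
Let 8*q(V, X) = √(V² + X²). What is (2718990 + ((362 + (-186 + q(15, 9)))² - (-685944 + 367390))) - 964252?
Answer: 67336729/32 + 132*√34 ≈ 2.1050e+6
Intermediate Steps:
q(V, X) = √(V² + X²)/8
(2718990 + ((362 + (-186 + q(15, 9)))² - (-685944 + 367390))) - 964252 = (2718990 + ((362 + (-186 + √(15² + 9²)/8))² - (-685944 + 367390))) - 964252 = (2718990 + ((362 + (-186 + √(225 + 81)/8))² - 1*(-318554))) - 964252 = (2718990 + ((362 + (-186 + √306/8))² + 318554)) - 964252 = (2718990 + ((362 + (-186 + (3*√34)/8))² + 318554)) - 964252 = (2718990 + ((362 + (-186 + 3*√34/8))² + 318554)) - 964252 = (2718990 + ((176 + 3*√34/8)² + 318554)) - 964252 = (2718990 + (318554 + (176 + 3*√34/8)²)) - 964252 = (3037544 + (176 + 3*√34/8)²) - 964252 = 2073292 + (176 + 3*√34/8)²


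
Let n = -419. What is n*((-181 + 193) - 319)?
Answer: 128633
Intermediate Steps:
n*((-181 + 193) - 319) = -419*((-181 + 193) - 319) = -419*(12 - 319) = -419*(-307) = 128633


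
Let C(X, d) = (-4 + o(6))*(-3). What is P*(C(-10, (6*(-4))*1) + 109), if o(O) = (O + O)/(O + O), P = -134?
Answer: -15812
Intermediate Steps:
o(O) = 1 (o(O) = (2*O)/((2*O)) = (2*O)*(1/(2*O)) = 1)
C(X, d) = 9 (C(X, d) = (-4 + 1)*(-3) = -3*(-3) = 9)
P*(C(-10, (6*(-4))*1) + 109) = -134*(9 + 109) = -134*118 = -15812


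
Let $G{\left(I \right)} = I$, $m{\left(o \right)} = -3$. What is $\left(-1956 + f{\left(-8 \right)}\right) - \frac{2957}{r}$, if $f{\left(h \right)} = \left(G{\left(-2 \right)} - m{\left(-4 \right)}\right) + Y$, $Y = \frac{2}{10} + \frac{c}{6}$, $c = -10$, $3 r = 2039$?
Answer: $- \frac{59971598}{30585} \approx -1960.8$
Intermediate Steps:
$r = \frac{2039}{3}$ ($r = \frac{1}{3} \cdot 2039 = \frac{2039}{3} \approx 679.67$)
$Y = - \frac{22}{15}$ ($Y = \frac{2}{10} - \frac{10}{6} = 2 \cdot \frac{1}{10} - \frac{5}{3} = \frac{1}{5} - \frac{5}{3} = - \frac{22}{15} \approx -1.4667$)
$f{\left(h \right)} = - \frac{7}{15}$ ($f{\left(h \right)} = \left(-2 - -3\right) - \frac{22}{15} = \left(-2 + 3\right) - \frac{22}{15} = 1 - \frac{22}{15} = - \frac{7}{15}$)
$\left(-1956 + f{\left(-8 \right)}\right) - \frac{2957}{r} = \left(-1956 - \frac{7}{15}\right) - \frac{2957}{\frac{2039}{3}} = - \frac{29347}{15} - \frac{8871}{2039} = - \frac{59971598}{30585}$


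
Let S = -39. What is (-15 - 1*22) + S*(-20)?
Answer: 743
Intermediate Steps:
(-15 - 1*22) + S*(-20) = (-15 - 1*22) - 39*(-20) = (-15 - 22) + 780 = -37 + 780 = 743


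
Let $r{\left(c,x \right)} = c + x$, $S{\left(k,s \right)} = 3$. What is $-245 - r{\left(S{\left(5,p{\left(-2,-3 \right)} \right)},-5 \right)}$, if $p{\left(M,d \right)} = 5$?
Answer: $-243$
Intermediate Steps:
$-245 - r{\left(S{\left(5,p{\left(-2,-3 \right)} \right)},-5 \right)} = -245 - \left(3 - 5\right) = -245 - -2 = -245 + 2 = -243$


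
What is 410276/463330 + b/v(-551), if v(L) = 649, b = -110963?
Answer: -25573108833/150350585 ≈ -170.09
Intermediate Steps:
410276/463330 + b/v(-551) = 410276/463330 - 110963/649 = 410276*(1/463330) - 110963*1/649 = 205138/231665 - 110963/649 = -25573108833/150350585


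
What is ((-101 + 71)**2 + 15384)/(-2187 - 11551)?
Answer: -8142/6869 ≈ -1.1853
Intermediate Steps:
((-101 + 71)**2 + 15384)/(-2187 - 11551) = ((-30)**2 + 15384)/(-13738) = (900 + 15384)*(-1/13738) = 16284*(-1/13738) = -8142/6869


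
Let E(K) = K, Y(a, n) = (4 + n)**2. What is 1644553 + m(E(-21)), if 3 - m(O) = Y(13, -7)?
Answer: 1644547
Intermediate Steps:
m(O) = -6 (m(O) = 3 - (4 - 7)**2 = 3 - 1*(-3)**2 = 3 - 1*9 = 3 - 9 = -6)
1644553 + m(E(-21)) = 1644553 - 6 = 1644547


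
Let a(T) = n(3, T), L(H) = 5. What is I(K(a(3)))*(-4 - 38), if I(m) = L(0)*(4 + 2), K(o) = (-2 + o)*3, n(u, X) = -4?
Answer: -1260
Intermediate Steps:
a(T) = -4
K(o) = -6 + 3*o
I(m) = 30 (I(m) = 5*(4 + 2) = 5*6 = 30)
I(K(a(3)))*(-4 - 38) = 30*(-4 - 38) = 30*(-42) = -1260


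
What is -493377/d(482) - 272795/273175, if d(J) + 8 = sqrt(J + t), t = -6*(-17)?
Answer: -5391839746/710255 - 493377*sqrt(146)/260 ≈ -30520.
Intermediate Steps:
t = 102
d(J) = -8 + sqrt(102 + J) (d(J) = -8 + sqrt(J + 102) = -8 + sqrt(102 + J))
-493377/d(482) - 272795/273175 = -493377/(-8 + sqrt(102 + 482)) - 272795/273175 = -493377/(-8 + sqrt(584)) - 272795*1/273175 = -493377/(-8 + 2*sqrt(146)) - 54559/54635 = -54559/54635 - 493377/(-8 + 2*sqrt(146))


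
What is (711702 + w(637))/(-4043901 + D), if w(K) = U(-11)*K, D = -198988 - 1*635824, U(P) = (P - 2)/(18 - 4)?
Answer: -1422221/9757426 ≈ -0.14576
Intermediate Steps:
U(P) = -⅐ + P/14 (U(P) = (-2 + P)/14 = (-2 + P)*(1/14) = -⅐ + P/14)
D = -834812 (D = -198988 - 635824 = -834812)
w(K) = -13*K/14 (w(K) = (-⅐ + (1/14)*(-11))*K = (-⅐ - 11/14)*K = -13*K/14)
(711702 + w(637))/(-4043901 + D) = (711702 - 13/14*637)/(-4043901 - 834812) = (711702 - 1183/2)/(-4878713) = (1422221/2)*(-1/4878713) = -1422221/9757426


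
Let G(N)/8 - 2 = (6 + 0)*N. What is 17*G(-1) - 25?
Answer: -569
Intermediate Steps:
G(N) = 16 + 48*N (G(N) = 16 + 8*((6 + 0)*N) = 16 + 8*(6*N) = 16 + 48*N)
17*G(-1) - 25 = 17*(16 + 48*(-1)) - 25 = 17*(16 - 48) - 25 = 17*(-32) - 25 = -544 - 25 = -569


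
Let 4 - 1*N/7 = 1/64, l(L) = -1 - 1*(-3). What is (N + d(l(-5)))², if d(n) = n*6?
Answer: 6517809/4096 ≈ 1591.3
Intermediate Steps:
l(L) = 2 (l(L) = -1 + 3 = 2)
d(n) = 6*n
N = 1785/64 (N = 28 - 7/64 = 1785/64 ≈ 27.891)
(N + d(l(-5)))² = (1785/64 + 6*2)² = (1785/64 + 12)² = (2553/64)² = 6517809/4096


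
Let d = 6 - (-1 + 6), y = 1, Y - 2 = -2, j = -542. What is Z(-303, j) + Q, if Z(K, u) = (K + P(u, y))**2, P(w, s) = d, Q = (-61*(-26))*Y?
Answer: 91204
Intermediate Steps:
Y = 0 (Y = 2 - 2 = 0)
Q = 0 (Q = -61*(-26)*0 = 1586*0 = 0)
d = 1 (d = 6 - 1*5 = 6 - 5 = 1)
P(w, s) = 1
Z(K, u) = (1 + K)**2 (Z(K, u) = (K + 1)**2 = (1 + K)**2)
Z(-303, j) + Q = (1 - 303)**2 + 0 = (-302)**2 + 0 = 91204 + 0 = 91204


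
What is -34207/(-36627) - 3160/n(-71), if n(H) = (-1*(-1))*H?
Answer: 118170017/2600517 ≈ 45.441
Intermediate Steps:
n(H) = H (n(H) = 1*H = H)
-34207/(-36627) - 3160/n(-71) = -34207/(-36627) - 3160/(-71) = -34207*(-1/36627) - 3160*(-1/71) = 34207/36627 + 3160/71 = 118170017/2600517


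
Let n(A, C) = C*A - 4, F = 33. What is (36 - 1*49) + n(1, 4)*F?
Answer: -13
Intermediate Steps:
n(A, C) = -4 + A*C (n(A, C) = A*C - 4 = -4 + A*C)
(36 - 1*49) + n(1, 4)*F = (36 - 1*49) + (-4 + 1*4)*33 = (36 - 49) + (-4 + 4)*33 = -13 + 0*33 = -13 + 0 = -13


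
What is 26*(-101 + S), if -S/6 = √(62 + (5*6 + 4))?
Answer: -2626 - 624*√6 ≈ -4154.5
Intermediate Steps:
S = -24*√6 (S = -6*√(62 + (5*6 + 4)) = -6*√(62 + (30 + 4)) = -6*√(62 + 34) = -24*√6 ≈ -58.788)
26*(-101 + S) = 26*(-101 - 24*√6) = -2626 - 624*√6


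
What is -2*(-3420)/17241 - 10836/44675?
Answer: 39584508/256747225 ≈ 0.15418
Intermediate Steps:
-2*(-3420)/17241 - 10836/44675 = 6840*(1/17241) - 10836*1/44675 = 2280/5747 - 10836/44675 = 39584508/256747225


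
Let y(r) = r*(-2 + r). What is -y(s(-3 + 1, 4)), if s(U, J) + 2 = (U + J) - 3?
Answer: -15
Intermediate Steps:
s(U, J) = -5 + J + U (s(U, J) = -2 + ((U + J) - 3) = -2 + ((J + U) - 3) = -2 + (-3 + J + U) = -5 + J + U)
-y(s(-3 + 1, 4)) = -(-5 + 4 + (-3 + 1))*(-2 + (-5 + 4 + (-3 + 1))) = -(-5 + 4 - 2)*(-2 + (-5 + 4 - 2)) = -(-3)*(-2 - 3) = -(-3)*(-5) = -1*15 = -15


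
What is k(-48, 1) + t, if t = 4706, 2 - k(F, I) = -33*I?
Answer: 4741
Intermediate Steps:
k(F, I) = 2 + 33*I (k(F, I) = 2 - (-33)*I = 2 + 33*I)
k(-48, 1) + t = (2 + 33*1) + 4706 = (2 + 33) + 4706 = 35 + 4706 = 4741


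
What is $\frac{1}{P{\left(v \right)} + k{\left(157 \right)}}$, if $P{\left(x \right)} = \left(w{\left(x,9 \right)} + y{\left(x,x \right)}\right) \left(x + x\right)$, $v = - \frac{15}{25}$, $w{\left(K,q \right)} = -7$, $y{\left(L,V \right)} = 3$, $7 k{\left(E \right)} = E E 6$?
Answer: $\frac{35}{739638} \approx 4.732 \cdot 10^{-5}$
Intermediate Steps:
$k{\left(E \right)} = \frac{6 E^{2}}{7}$ ($k{\left(E \right)} = \frac{E E 6}{7} = \frac{E^{2} \cdot 6}{7} = \frac{6 E^{2}}{7}$)
$v = - \frac{3}{5}$ ($v = \left(-15\right) \frac{1}{25} = - \frac{3}{5} \approx -0.6$)
$P{\left(x \right)} = - 8 x$ ($P{\left(x \right)} = \left(-7 + 3\right) \left(x + x\right) = - 4 \cdot 2 x = - 8 x$)
$\frac{1}{P{\left(v \right)} + k{\left(157 \right)}} = \frac{1}{\left(-8\right) \left(- \frac{3}{5}\right) + \frac{6 \cdot 157^{2}}{7}} = \frac{1}{\frac{24}{5} + \frac{6}{7} \cdot 24649} = \frac{1}{\frac{24}{5} + \frac{147894}{7}} = \frac{1}{\frac{739638}{35}} = \frac{35}{739638}$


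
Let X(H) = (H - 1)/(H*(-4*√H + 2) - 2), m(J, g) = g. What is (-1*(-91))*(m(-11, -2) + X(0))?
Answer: -273/2 ≈ -136.50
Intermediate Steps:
X(H) = (-1 + H)/(-2 + H*(2 - 4*√H)) (X(H) = (-1 + H)/(H*(2 - 4*√H) - 2) = (-1 + H)/(-2 + H*(2 - 4*√H)))
(-1*(-91))*(m(-11, -2) + X(0)) = (-1*(-91))*(-2 + (1 - 1*0)/(2*(1 - 1*0 + 2*0^(3/2)))) = 91*(-2 + (1 + 0)/(2*(1 + 0 + 2*0))) = 91*(-2 + (½)*1/(1 + 0 + 0)) = 91*(-2 + (½)*1/1) = 91*(-2 + (½)*1*1) = 91*(-2 + ½) = 91*(-3/2) = -273/2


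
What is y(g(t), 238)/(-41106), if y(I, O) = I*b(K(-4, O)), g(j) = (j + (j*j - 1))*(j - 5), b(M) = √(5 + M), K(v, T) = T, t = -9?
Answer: 1491*√3/6851 ≈ 0.37695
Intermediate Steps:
g(j) = (-5 + j)*(-1 + j + j²) (g(j) = (j + (j² - 1))*(-5 + j) = (j + (-1 + j²))*(-5 + j) = (-1 + j + j²)*(-5 + j) = (-5 + j)*(-1 + j + j²))
y(I, O) = I*√(5 + O)
y(g(t), 238)/(-41106) = ((5 + (-9)³ - 6*(-9) - 4*(-9)²)*√(5 + 238))/(-41106) = ((5 - 729 + 54 - 4*81)*√243)*(-1/41106) = ((5 - 729 + 54 - 324)*(9*√3))*(-1/41106) = -8946*√3*(-1/41106) = 1491*√3/6851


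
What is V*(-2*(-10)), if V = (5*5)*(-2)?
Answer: -1000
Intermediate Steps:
V = -50 (V = 25*(-2) = -50)
V*(-2*(-10)) = -(-100)*(-10) = -50*20 = -1000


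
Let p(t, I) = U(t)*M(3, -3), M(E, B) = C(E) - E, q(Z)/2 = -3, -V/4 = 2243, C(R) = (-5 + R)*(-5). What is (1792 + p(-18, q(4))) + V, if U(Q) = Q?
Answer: -7306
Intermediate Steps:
C(R) = 25 - 5*R
V = -8972 (V = -4*2243 = -8972)
q(Z) = -6 (q(Z) = 2*(-3) = -6)
M(E, B) = 25 - 6*E (M(E, B) = (25 - 5*E) - E = 25 - 6*E)
p(t, I) = 7*t (p(t, I) = t*(25 - 6*3) = t*(25 - 18) = t*7 = 7*t)
(1792 + p(-18, q(4))) + V = (1792 + 7*(-18)) - 8972 = (1792 - 126) - 8972 = 1666 - 8972 = -7306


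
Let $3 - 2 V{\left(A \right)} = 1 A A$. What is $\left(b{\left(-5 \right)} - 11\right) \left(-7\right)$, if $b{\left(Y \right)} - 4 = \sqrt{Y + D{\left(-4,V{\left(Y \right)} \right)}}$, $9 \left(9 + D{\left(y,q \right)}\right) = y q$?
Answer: $49 - \frac{7 i \sqrt{82}}{3} \approx 49.0 - 21.129 i$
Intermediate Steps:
$V{\left(A \right)} = \frac{3}{2} - \frac{A^{2}}{2}$ ($V{\left(A \right)} = \frac{3}{2} - \frac{1 A A}{2} = \frac{3}{2} - \frac{A A}{2} = \frac{3}{2} - \frac{A^{2}}{2}$)
$D{\left(y,q \right)} = -9 + \frac{q y}{9}$ ($D{\left(y,q \right)} = -9 + \frac{y q}{9} = -9 + \frac{q y}{9}$)
$b{\left(Y \right)} = 4 + \sqrt{- \frac{29}{3} + Y + \frac{2 Y^{2}}{9}}$ ($b{\left(Y \right)} = 4 + \sqrt{Y + \left(-9 + \frac{1}{9} \left(\frac{3}{2} - \frac{Y^{2}}{2}\right) \left(-4\right)\right)} = 4 + \sqrt{Y + \left(-9 + \left(- \frac{2}{3} + \frac{2 Y^{2}}{9}\right)\right)} = 4 + \sqrt{Y + \left(- \frac{29}{3} + \frac{2 Y^{2}}{9}\right)} = 4 + \sqrt{- \frac{29}{3} + Y + \frac{2 Y^{2}}{9}}$)
$\left(b{\left(-5 \right)} - 11\right) \left(-7\right) = \left(\left(4 + \frac{\sqrt{-87 + 2 \left(-5\right)^{2} + 9 \left(-5\right)}}{3}\right) - 11\right) \left(-7\right) = \left(\left(4 + \frac{\sqrt{-87 + 2 \cdot 25 - 45}}{3}\right) - 11\right) \left(-7\right) = \left(\left(4 + \frac{\sqrt{-87 + 50 - 45}}{3}\right) - 11\right) \left(-7\right) = \left(\left(4 + \frac{\sqrt{-82}}{3}\right) - 11\right) \left(-7\right) = \left(\left(4 + \frac{i \sqrt{82}}{3}\right) - 11\right) \left(-7\right) = \left(-7 + \frac{i \sqrt{82}}{3}\right) \left(-7\right) = 49 - \frac{7 i \sqrt{82}}{3}$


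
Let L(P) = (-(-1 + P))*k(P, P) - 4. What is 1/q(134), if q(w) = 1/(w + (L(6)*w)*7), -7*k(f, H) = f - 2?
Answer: -938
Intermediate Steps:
k(f, H) = 2/7 - f/7 (k(f, H) = -(f - 2)/7 = -(-2 + f)/7 = 2/7 - f/7)
L(P) = -4 + (1 - P)*(2/7 - P/7) (L(P) = (-(-1 + P))*(2/7 - P/7) - 4 = (1 - P)*(2/7 - P/7) - 4 = -4 + (1 - P)*(2/7 - P/7))
q(w) = -1/(7*w) (q(w) = 1/(w + ((-26/7 - ⅐*6 + (⅐)*6*(-2 + 6))*w)*7) = 1/(w + ((-26/7 - 6/7 + (⅐)*6*4)*w)*7) = 1/(w + ((-26/7 - 6/7 + 24/7)*w)*7) = 1/(w - 8*w/7*7) = 1/(w - 8*w) = 1/(-7*w) = -1/(7*w))
1/q(134) = 1/(-⅐/134) = 1/(-⅐*1/134) = 1/(-1/938) = -938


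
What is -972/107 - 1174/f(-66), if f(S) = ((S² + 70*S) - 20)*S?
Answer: -9172393/1002804 ≈ -9.1467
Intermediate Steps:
f(S) = S*(-20 + S² + 70*S) (f(S) = (-20 + S² + 70*S)*S = S*(-20 + S² + 70*S))
-972/107 - 1174/f(-66) = -972/107 - 1174*(-1/(66*(-20 + (-66)² + 70*(-66)))) = -972*1/107 - 1174*(-1/(66*(-20 + 4356 - 4620))) = -972/107 - 1174/((-66*(-284))) = -972/107 - 1174/18744 = -972/107 - 1174*1/18744 = -972/107 - 587/9372 = -9172393/1002804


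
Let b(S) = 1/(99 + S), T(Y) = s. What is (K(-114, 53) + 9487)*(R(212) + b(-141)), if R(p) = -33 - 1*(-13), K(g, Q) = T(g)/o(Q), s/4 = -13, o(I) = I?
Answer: -422820319/2226 ≈ -1.8995e+5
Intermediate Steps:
s = -52 (s = 4*(-13) = -52)
T(Y) = -52
K(g, Q) = -52/Q
R(p) = -20 (R(p) = -33 + 13 = -20)
(K(-114, 53) + 9487)*(R(212) + b(-141)) = (-52/53 + 9487)*(-20 + 1/(99 - 141)) = (-52*1/53 + 9487)*(-20 + 1/(-42)) = (-52/53 + 9487)*(-20 - 1/42) = (502759/53)*(-841/42) = -422820319/2226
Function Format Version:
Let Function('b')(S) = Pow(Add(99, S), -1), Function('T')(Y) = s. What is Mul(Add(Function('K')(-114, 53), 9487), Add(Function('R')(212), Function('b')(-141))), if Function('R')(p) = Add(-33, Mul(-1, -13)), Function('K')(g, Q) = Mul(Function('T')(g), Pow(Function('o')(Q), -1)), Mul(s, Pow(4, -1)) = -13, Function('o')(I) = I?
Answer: Rational(-422820319, 2226) ≈ -1.8995e+5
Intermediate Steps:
s = -52 (s = Mul(4, -13) = -52)
Function('T')(Y) = -52
Function('K')(g, Q) = Mul(-52, Pow(Q, -1))
Function('R')(p) = -20 (Function('R')(p) = Add(-33, 13) = -20)
Mul(Add(Function('K')(-114, 53), 9487), Add(Function('R')(212), Function('b')(-141))) = Mul(Add(Mul(-52, Pow(53, -1)), 9487), Add(-20, Pow(Add(99, -141), -1))) = Mul(Add(Mul(-52, Rational(1, 53)), 9487), Add(-20, Pow(-42, -1))) = Mul(Add(Rational(-52, 53), 9487), Add(-20, Rational(-1, 42))) = Mul(Rational(502759, 53), Rational(-841, 42)) = Rational(-422820319, 2226)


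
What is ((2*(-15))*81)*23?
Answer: -55890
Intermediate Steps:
((2*(-15))*81)*23 = -30*81*23 = -2430*23 = -55890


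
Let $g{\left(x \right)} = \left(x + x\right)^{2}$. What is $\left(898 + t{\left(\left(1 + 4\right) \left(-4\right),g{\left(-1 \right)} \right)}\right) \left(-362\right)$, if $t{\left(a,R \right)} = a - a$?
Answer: $-325076$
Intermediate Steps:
$g{\left(x \right)} = 4 x^{2}$ ($g{\left(x \right)} = \left(2 x\right)^{2} = 4 x^{2}$)
$t{\left(a,R \right)} = 0$
$\left(898 + t{\left(\left(1 + 4\right) \left(-4\right),g{\left(-1 \right)} \right)}\right) \left(-362\right) = \left(898 + 0\right) \left(-362\right) = 898 \left(-362\right) = -325076$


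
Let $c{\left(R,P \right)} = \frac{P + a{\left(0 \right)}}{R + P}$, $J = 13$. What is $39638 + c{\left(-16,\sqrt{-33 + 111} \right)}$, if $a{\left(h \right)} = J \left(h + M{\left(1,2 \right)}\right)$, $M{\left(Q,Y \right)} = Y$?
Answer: $\frac{3527535}{89} - \frac{21 \sqrt{78}}{89} \approx 39633.0$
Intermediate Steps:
$a{\left(h \right)} = 26 + 13 h$ ($a{\left(h \right)} = 13 \left(h + 2\right) = 13 \left(2 + h\right) = 26 + 13 h$)
$c{\left(R,P \right)} = \frac{26 + P}{P + R}$ ($c{\left(R,P \right)} = \frac{P + \left(26 + 13 \cdot 0\right)}{R + P} = \frac{P + \left(26 + 0\right)}{P + R} = \frac{P + 26}{P + R} = \frac{26 + P}{P + R}$)
$39638 + c{\left(-16,\sqrt{-33 + 111} \right)} = 39638 + \frac{26 + \sqrt{-33 + 111}}{\sqrt{-33 + 111} - 16} = 39638 + \frac{26 + \sqrt{78}}{\sqrt{78} - 16} = 39638 + \frac{26 + \sqrt{78}}{-16 + \sqrt{78}}$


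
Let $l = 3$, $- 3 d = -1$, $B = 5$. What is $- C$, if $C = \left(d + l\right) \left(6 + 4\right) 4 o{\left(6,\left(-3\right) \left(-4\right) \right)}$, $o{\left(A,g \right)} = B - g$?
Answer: $\frac{2800}{3} \approx 933.33$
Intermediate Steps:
$o{\left(A,g \right)} = 5 - g$
$d = \frac{1}{3}$ ($d = \left(- \frac{1}{3}\right) \left(-1\right) = \frac{1}{3} \approx 0.33333$)
$C = - \frac{2800}{3}$ ($C = \left(\frac{1}{3} + 3\right) \left(6 + 4\right) 4 \left(5 - \left(-3\right) \left(-4\right)\right) = \frac{10}{3} \cdot 10 \cdot 4 \left(5 - 12\right) = \frac{100}{3} \cdot 4 \left(5 - 12\right) = \frac{400}{3} \left(-7\right) = - \frac{2800}{3} \approx -933.33$)
$- C = \left(-1\right) \left(- \frac{2800}{3}\right) = \frac{2800}{3}$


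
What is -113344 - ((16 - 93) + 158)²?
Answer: -119905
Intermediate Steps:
-113344 - ((16 - 93) + 158)² = -113344 - (-77 + 158)² = -113344 - 1*81² = -113344 - 1*6561 = -113344 - 6561 = -119905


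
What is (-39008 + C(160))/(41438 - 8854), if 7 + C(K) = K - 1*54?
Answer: -38909/32584 ≈ -1.1941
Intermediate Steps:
C(K) = -61 + K (C(K) = -7 + (K - 1*54) = -7 + (K - 54) = -7 + (-54 + K) = -61 + K)
(-39008 + C(160))/(41438 - 8854) = (-39008 + (-61 + 160))/(41438 - 8854) = (-39008 + 99)/32584 = -38909*1/32584 = -38909/32584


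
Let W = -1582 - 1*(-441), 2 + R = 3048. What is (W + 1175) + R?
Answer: 3080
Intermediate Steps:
R = 3046 (R = -2 + 3048 = 3046)
W = -1141 (W = -1582 + 441 = -1141)
(W + 1175) + R = (-1141 + 1175) + 3046 = 34 + 3046 = 3080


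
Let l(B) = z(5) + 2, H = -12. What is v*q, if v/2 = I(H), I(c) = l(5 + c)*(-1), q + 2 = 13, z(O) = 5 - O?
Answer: -44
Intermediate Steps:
q = 11 (q = -2 + 13 = 11)
l(B) = 2 (l(B) = (5 - 1*5) + 2 = (5 - 5) + 2 = 0 + 2 = 2)
I(c) = -2 (I(c) = 2*(-1) = -2)
v = -4 (v = 2*(-2) = -4)
v*q = -4*11 = -44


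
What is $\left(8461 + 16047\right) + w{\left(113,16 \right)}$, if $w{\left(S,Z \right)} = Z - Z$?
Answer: $24508$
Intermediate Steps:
$w{\left(S,Z \right)} = 0$
$\left(8461 + 16047\right) + w{\left(113,16 \right)} = \left(8461 + 16047\right) + 0 = 24508 + 0 = 24508$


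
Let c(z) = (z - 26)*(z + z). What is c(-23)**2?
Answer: 5080516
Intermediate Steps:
c(z) = 2*z*(-26 + z) (c(z) = (-26 + z)*(2*z) = 2*z*(-26 + z))
c(-23)**2 = (2*(-23)*(-26 - 23))**2 = (2*(-23)*(-49))**2 = 2254**2 = 5080516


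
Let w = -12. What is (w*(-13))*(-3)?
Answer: -468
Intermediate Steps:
(w*(-13))*(-3) = -12*(-13)*(-3) = 156*(-3) = -468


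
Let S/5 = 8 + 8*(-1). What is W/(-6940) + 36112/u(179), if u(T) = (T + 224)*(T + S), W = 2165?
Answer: 18888135/100126156 ≈ 0.18864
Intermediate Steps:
S = 0 (S = 5*(8 + 8*(-1)) = 5*(8 - 8) = 5*0 = 0)
u(T) = T*(224 + T) (u(T) = (T + 224)*(T + 0) = (224 + T)*T = T*(224 + T))
W/(-6940) + 36112/u(179) = 2165/(-6940) + 36112/((179*(224 + 179))) = 2165*(-1/6940) + 36112/((179*403)) = -433/1388 + 36112/72137 = 18888135/100126156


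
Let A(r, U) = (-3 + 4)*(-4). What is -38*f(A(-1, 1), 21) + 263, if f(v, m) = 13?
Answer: -231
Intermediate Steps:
A(r, U) = -4 (A(r, U) = 1*(-4) = -4)
-38*f(A(-1, 1), 21) + 263 = -38*13 + 263 = -494 + 263 = -231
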